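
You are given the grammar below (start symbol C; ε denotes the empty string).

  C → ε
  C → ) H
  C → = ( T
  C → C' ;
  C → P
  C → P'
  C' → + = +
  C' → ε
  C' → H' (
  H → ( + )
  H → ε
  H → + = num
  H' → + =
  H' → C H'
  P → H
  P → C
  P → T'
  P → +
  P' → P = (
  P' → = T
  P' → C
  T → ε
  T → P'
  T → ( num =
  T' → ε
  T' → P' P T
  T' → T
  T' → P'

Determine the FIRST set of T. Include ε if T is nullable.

{ (, ), +, ;, =, ε }

T → ε contributes ε.
From T → P': add FIRST(P') = { (, ), +, ;, =, ε } (including ε since P' is nullable).
T → ( num = contributes {(}.
Union: FIRST(T) = { (, ), +, ;, =, ε }.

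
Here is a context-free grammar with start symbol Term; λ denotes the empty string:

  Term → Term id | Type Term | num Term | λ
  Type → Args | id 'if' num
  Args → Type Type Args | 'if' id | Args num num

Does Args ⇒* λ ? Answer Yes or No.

Nullable nonterminals: Term.
No production of Args has an RHS whose symbols are all nullable, so Args is not nullable.

No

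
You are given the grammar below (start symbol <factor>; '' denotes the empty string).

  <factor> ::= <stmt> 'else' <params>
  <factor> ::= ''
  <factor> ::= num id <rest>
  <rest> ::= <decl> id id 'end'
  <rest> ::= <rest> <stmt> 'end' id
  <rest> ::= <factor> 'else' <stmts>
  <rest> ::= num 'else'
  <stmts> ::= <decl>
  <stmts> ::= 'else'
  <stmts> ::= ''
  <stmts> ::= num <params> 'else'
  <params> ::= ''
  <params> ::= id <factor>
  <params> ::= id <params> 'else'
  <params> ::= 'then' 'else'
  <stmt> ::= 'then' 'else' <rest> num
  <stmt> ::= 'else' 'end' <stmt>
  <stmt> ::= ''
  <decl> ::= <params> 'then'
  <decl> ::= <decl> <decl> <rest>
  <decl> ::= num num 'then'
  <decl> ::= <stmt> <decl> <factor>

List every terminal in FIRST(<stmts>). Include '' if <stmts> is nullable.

From <stmts> ::= <decl>: add FIRST(<decl>) = { 'else', 'then', id, num }.
<stmts> ::= 'else' contributes {'else'}.
<stmts> ::= '' contributes ''.
<stmts> ::= num <params> 'else' contributes {num}.
Union: FIRST(<stmts>) = { 'else', 'then', id, num, '' }.

{ 'else', 'then', id, num, '' }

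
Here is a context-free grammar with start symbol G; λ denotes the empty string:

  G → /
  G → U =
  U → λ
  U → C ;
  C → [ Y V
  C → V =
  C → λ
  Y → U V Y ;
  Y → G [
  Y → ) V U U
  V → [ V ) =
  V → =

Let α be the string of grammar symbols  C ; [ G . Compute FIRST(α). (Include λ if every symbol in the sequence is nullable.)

{ ;, =, [ }

Add FIRST(C)\{λ} = { =, [ }; C is nullable, continue.
; is a terminal; add {;} and stop.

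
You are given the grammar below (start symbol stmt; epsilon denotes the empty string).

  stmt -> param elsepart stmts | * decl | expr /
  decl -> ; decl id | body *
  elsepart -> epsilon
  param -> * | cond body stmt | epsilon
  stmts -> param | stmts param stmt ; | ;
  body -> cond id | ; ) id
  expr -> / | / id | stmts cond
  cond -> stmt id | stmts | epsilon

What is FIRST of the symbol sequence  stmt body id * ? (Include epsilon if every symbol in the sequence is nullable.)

{ *, /, ;, id }

Add FIRST(stmt)\{epsilon} = { *, /, ;, id }; stmt is nullable, continue.
Add FIRST(body) = { *, /, ;, id }; body is not nullable, stop.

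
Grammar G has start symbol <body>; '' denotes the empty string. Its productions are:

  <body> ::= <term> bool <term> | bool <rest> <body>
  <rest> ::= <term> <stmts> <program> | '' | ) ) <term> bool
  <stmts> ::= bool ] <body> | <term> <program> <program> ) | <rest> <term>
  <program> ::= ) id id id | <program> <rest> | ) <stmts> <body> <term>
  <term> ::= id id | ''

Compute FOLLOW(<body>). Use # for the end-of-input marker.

{ #, ), bool, id }

<body> is the start symbol, so # ∈ FOLLOW(<body>).
In <body> ::= bool <rest> <body>: <body> is at the end, add FOLLOW(<body>) = { #, ), bool, id }.
In <stmts> ::= bool ] <body>: <body> is at the end, add FOLLOW(<stmts>) = { ), bool, id }.
In <program> ::= ) <stmts> <body> <term>: add FIRST(<term>)\{''} = { id }.
  Since <term> is nullable, also add FOLLOW(<program>) = { ), bool, id }.
Union: FOLLOW(<body>) = { #, ), bool, id }.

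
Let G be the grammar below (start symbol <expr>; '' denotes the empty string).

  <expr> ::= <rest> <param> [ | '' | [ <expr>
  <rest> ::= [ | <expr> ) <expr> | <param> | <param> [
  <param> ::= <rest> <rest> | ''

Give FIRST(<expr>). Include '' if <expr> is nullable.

From <expr> ::= <rest> <param> [: <rest>, <param> nullable, take FIRST(<rest>) ∪ FIRST(<param>) ∪ {[} = { ), [ }.
<expr> ::= '' contributes ''.
<expr> ::= [ <expr> contributes {[}.
Union: FIRST(<expr>) = { ), [, '' }.

{ ), [, '' }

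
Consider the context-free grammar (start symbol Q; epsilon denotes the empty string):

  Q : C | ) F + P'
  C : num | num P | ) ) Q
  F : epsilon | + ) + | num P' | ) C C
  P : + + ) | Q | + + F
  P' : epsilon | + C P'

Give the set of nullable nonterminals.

{ F, P' }

Directly nullable (have an epsilon-production): F, P'.
No other nonterminal has a production whose RHS symbols are all nullable.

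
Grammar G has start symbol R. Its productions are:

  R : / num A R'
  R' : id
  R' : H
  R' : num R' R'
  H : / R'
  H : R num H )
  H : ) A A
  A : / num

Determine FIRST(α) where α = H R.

{ ), / }

Add FIRST(H) = { ), / }; H is not nullable, stop.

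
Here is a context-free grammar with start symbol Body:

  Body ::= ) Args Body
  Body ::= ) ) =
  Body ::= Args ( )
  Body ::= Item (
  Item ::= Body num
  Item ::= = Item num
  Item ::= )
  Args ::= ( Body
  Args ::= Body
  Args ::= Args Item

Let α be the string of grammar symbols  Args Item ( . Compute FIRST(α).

Add FIRST(Args) = { (, ), = }; Args is not nullable, stop.

{ (, ), = }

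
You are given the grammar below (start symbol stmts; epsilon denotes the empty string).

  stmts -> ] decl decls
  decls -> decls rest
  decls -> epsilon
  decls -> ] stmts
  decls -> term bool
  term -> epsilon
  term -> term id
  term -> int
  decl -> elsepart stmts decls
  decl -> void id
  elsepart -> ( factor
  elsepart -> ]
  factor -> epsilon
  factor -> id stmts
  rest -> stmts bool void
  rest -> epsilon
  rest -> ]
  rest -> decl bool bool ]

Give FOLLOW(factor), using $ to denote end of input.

{ ] }

In elsepart -> ( factor: factor is at the end, add FOLLOW(elsepart) = { ] }.
Union: FOLLOW(factor) = { ] }.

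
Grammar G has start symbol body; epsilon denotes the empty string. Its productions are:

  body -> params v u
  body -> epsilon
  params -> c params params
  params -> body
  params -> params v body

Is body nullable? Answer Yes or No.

body has an epsilon-production, so body ⇒ epsilon.

Yes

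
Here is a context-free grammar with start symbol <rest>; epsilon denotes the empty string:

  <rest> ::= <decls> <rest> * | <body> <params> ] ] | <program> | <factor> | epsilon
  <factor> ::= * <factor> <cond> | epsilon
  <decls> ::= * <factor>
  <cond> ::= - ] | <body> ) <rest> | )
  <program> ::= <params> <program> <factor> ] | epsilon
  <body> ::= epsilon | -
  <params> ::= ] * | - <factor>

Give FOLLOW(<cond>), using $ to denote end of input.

{ $, ), *, -, ] }

In <factor> ::= * <factor> <cond>: <cond> is at the end, add FOLLOW(<factor>) = { $, ), *, -, ] }.
Union: FOLLOW(<cond>) = { $, ), *, -, ] }.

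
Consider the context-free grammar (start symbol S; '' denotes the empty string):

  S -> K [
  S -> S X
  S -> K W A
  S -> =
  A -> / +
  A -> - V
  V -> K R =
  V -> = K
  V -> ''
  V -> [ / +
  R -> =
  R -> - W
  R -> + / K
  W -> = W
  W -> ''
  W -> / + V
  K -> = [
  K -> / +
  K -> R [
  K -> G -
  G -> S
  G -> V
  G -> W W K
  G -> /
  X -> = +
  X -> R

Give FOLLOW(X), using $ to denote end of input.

In S -> S X: X is at the end, add FOLLOW(S) = { $, +, -, = }.
Union: FOLLOW(X) = { $, +, -, = }.

{ $, +, -, = }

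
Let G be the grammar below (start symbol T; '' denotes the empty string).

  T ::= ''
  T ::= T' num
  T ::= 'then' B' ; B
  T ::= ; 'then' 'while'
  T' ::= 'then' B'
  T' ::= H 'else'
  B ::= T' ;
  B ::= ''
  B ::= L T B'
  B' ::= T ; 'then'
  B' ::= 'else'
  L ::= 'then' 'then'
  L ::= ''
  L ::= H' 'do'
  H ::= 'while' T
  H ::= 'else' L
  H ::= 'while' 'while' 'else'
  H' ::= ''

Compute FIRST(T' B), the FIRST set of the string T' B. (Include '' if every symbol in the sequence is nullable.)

Add FIRST(T') = { 'else', 'then', 'while' }; T' is not nullable, stop.

{ 'else', 'then', 'while' }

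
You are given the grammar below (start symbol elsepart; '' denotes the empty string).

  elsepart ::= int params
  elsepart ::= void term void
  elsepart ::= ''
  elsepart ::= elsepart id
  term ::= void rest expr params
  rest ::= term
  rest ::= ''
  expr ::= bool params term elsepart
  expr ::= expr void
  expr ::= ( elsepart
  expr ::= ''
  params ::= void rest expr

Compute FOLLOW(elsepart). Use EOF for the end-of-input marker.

{ EOF, (, bool, id, int, void }

elsepart is the start symbol, so EOF ∈ FOLLOW(elsepart).
In elsepart ::= elsepart id: add FIRST(id) = { id }.
In expr ::= bool params term elsepart: elsepart is at the end, add FOLLOW(expr) = { EOF, (, bool, id, int, void }.
In expr ::= ( elsepart: elsepart is at the end, add FOLLOW(expr) = { EOF, (, bool, id, int, void }.
Union: FOLLOW(elsepart) = { EOF, (, bool, id, int, void }.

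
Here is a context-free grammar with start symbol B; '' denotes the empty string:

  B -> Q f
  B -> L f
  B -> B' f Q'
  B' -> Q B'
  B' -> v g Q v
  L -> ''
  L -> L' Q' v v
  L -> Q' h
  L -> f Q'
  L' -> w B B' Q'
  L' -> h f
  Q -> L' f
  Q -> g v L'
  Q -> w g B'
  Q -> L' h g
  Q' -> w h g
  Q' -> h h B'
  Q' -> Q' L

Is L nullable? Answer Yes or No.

L has an ''-production, so L ⇒ ''.

Yes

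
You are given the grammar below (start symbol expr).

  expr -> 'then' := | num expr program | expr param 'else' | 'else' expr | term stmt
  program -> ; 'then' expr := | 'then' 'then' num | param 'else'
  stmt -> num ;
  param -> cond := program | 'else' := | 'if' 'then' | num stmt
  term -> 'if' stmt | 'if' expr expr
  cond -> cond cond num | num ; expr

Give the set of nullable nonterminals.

{ } (none)

No nonterminal has an empty production or an RHS whose symbols are all nullable.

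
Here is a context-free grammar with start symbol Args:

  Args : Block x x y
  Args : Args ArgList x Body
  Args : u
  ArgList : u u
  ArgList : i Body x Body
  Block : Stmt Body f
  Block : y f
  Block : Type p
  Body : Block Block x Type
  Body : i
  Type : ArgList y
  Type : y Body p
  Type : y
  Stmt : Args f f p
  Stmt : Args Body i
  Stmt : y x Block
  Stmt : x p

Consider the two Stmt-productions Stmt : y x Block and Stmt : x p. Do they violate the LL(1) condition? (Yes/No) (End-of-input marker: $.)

No

FIRST(y x Block) = { y } and FIRST(x p) = { x }.
The FIRST sets are disjoint and neither alternative is nullable — no conflict.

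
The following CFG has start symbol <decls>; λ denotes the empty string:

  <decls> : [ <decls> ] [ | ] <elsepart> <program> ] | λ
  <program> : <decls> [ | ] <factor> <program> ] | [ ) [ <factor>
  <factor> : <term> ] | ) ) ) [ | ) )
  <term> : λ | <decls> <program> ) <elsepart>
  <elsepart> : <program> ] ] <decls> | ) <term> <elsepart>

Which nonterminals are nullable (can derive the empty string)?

{ <decls>, <term> }

Directly nullable (have an λ-production): <decls>, <term>.
No other nonterminal has a production whose RHS symbols are all nullable.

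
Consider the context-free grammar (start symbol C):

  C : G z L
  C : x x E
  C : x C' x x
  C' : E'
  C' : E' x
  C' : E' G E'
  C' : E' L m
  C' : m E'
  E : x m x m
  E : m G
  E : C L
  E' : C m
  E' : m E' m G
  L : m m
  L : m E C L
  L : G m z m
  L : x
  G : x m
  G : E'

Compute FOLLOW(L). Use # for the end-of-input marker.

{ #, m, x }

In C : G z L: L is at the end, add FOLLOW(C) = { #, m, x }.
In C' : E' L m: add FIRST(m) = { m }.
In E : C L: L is at the end, add FOLLOW(E) = { #, m, x }.
In L : m E C L: L is at the end, add FOLLOW(L) = { #, m, x }.
Union: FOLLOW(L) = { #, m, x }.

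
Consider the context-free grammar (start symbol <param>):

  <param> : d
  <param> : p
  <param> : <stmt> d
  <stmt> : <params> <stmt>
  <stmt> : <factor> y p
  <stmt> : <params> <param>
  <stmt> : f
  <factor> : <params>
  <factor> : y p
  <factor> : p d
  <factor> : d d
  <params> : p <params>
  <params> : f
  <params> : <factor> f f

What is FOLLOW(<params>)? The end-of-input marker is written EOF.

{ d, f, p, y }

In <stmt> : <params> <stmt>: add FIRST(<stmt>) = { d, f, p, y }.
In <stmt> : <params> <param>: add FIRST(<param>) = { d, f, p, y }.
In <factor> : <params>: <params> is at the end, add FOLLOW(<factor>) = { f, y }.
In <params> : p <params>: <params> is at the end, add FOLLOW(<params>) = { d, f, p, y }.
Union: FOLLOW(<params>) = { d, f, p, y }.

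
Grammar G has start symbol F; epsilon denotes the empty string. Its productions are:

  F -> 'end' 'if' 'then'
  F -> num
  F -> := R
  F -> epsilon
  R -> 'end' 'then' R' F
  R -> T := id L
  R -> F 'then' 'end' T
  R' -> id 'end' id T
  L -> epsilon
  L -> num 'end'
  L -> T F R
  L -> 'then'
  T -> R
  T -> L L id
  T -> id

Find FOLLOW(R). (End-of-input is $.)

In F -> := R: R is at the end, add FOLLOW(F) = { $, 'end', 'then', :=, id, num }.
In L -> T F R: R is at the end, add FOLLOW(L) = { $, 'end', 'then', :=, id, num }.
In T -> R: R is at the end, add FOLLOW(T) = { $, 'end', 'then', :=, id, num }.
Union: FOLLOW(R) = { $, 'end', 'then', :=, id, num }.

{ $, 'end', 'then', :=, id, num }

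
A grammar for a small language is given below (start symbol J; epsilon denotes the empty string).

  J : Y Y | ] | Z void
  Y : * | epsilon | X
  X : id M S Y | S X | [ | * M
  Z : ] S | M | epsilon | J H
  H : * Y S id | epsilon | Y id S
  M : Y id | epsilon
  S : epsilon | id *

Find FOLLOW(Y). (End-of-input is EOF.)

In J : Y Y: add FIRST(Y)\{epsilon} = { *, [, id }.
  Since Y is nullable, also add FOLLOW(J) = { EOF, *, [, id, void }.
In J : Y Y: Y is at the end, add FOLLOW(J) = { EOF, *, [, id, void }.
In X : id M S Y: Y is at the end, add FOLLOW(X) = { EOF, *, [, id, void }.
In H : * Y S id: add FIRST(S id) = { id }.
In H : Y id S: add FIRST(id S) = { id }.
In M : Y id: add FIRST(id) = { id }.
Union: FOLLOW(Y) = { EOF, *, [, id, void }.

{ EOF, *, [, id, void }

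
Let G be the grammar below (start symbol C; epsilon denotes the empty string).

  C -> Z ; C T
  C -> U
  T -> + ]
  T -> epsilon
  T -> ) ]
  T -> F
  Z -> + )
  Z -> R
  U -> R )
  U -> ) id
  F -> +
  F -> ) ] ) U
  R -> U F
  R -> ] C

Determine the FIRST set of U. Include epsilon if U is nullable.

{ ), ] }

From U -> R ): add FIRST(R) = { ), ] }.
U -> ) id contributes {)}.
Union: FIRST(U) = { ), ] }.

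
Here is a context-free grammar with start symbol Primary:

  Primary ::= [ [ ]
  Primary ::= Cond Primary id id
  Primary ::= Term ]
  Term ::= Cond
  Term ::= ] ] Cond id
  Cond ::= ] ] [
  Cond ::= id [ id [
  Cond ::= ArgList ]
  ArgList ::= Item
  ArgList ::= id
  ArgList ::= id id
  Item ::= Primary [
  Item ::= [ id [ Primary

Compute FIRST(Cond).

{ [, ], id }

Cond ::= ] ] [ contributes {]}.
Cond ::= id [ id [ contributes {id}.
From Cond ::= ArgList ]: add FIRST(ArgList) = { [, ], id }.
Union: FIRST(Cond) = { [, ], id }.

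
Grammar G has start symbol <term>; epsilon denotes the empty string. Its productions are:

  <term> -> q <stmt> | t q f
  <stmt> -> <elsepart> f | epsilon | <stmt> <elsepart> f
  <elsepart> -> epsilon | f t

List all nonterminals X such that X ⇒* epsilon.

Directly nullable (have an epsilon-production): <stmt>, <elsepart>.
No other nonterminal has a production whose RHS symbols are all nullable.

{ <elsepart>, <stmt> }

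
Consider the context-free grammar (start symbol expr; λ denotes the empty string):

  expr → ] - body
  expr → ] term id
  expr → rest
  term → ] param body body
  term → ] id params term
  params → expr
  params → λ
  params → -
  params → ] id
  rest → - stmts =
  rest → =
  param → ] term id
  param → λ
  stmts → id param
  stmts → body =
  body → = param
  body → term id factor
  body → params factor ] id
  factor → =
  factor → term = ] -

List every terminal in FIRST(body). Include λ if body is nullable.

body → = param contributes {=}.
From body → term id factor: add FIRST(term) = { ] }.
From body → params factor ] id: params nullable, take FIRST(params) ∪ FIRST(factor) = { -, =, ] }.
Union: FIRST(body) = { -, =, ] }.

{ -, =, ] }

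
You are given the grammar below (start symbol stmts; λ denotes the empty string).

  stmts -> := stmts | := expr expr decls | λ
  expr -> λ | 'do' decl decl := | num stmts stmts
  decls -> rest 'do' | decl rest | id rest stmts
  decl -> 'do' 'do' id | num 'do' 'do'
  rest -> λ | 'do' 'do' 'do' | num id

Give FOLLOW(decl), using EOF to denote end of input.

In expr -> 'do' decl decl :=: add FIRST(decl :=) = { 'do', num }.
In expr -> 'do' decl decl :=: add FIRST(:=) = { := }.
In decls -> decl rest: add FIRST(rest)\{λ} = { 'do', num }.
  Since rest is nullable, also add FOLLOW(decls) = { EOF, 'do', :=, id, num }.
Union: FOLLOW(decl) = { EOF, 'do', :=, id, num }.

{ EOF, 'do', :=, id, num }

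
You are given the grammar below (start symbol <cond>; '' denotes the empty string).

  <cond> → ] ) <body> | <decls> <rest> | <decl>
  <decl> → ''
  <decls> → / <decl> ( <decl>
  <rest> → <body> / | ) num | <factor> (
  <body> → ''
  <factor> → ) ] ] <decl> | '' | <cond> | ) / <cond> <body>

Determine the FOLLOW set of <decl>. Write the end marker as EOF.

In <cond> → <decl>: <decl> is at the end, add FOLLOW(<cond>) = { EOF, ( }.
In <decls> → / <decl> ( <decl>: add FIRST(( <decl>) = { ( }.
In <decls> → / <decl> ( <decl>: <decl> is at the end, add FOLLOW(<decls>) = { (, ), /, ] }.
In <factor> → ) ] ] <decl>: <decl> is at the end, add FOLLOW(<factor>) = { ( }.
Union: FOLLOW(<decl>) = { EOF, (, ), /, ] }.

{ EOF, (, ), /, ] }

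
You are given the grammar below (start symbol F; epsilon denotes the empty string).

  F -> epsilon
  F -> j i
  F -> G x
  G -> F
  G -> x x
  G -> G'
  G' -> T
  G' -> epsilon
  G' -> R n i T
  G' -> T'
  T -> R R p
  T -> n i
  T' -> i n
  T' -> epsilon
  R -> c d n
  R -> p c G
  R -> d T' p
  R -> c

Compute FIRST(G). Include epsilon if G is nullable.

From G -> F: add FIRST(F) = { c, d, i, j, n, p, x, epsilon } (including epsilon since F is nullable).
G -> x x contributes {x}.
From G -> G': add FIRST(G') = { c, d, i, n, p, epsilon } (including epsilon since G' is nullable).
Union: FIRST(G) = { c, d, i, j, n, p, x, epsilon }.

{ c, d, i, j, n, p, x, epsilon }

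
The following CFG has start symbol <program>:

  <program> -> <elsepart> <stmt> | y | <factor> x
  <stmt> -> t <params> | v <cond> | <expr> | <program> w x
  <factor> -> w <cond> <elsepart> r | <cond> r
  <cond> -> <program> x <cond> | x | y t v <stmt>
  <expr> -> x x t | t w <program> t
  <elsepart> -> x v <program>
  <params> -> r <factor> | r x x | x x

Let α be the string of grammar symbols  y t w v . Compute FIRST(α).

y is a terminal; add {y} and stop.

{ y }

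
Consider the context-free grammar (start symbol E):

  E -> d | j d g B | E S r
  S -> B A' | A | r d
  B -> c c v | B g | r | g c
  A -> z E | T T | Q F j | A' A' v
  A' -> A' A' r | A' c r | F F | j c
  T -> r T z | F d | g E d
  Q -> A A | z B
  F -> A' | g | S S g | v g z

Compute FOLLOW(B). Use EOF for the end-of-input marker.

{ EOF, c, d, g, j, r, v, z }

In E -> j d g B: B is at the end, add FOLLOW(E) = { EOF, c, d, g, j, r, v, z }.
In S -> B A': add FIRST(A') = { c, g, j, r, v, z }.
In B -> B g: add FIRST(g) = { g }.
In Q -> z B: B is at the end, add FOLLOW(Q) = { c, g, j, r, v, z }.
Union: FOLLOW(B) = { EOF, c, d, g, j, r, v, z }.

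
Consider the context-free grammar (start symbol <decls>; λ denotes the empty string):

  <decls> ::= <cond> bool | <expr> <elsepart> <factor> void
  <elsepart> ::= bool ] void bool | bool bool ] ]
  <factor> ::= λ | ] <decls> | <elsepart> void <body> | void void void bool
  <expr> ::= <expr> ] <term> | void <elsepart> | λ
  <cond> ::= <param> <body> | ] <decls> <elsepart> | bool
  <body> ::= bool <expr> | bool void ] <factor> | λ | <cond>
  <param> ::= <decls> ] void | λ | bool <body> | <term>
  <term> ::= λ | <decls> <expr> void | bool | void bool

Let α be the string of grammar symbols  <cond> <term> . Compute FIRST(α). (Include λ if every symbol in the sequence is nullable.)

Add FIRST(<cond>)\{λ} = { ], bool, void }; <cond> is nullable, continue.
Add FIRST(<term>)\{λ} = { ], bool, void }; <term> is nullable, continue.
Every symbol is nullable, so include λ.

{ ], bool, void, λ }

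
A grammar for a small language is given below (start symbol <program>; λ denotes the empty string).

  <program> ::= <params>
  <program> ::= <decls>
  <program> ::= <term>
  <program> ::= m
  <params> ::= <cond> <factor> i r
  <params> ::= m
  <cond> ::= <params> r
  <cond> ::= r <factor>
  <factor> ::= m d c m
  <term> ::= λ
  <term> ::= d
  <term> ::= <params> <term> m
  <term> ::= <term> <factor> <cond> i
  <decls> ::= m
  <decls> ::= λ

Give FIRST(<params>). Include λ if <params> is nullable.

{ m, r }

From <params> ::= <cond> <factor> i r: add FIRST(<cond>) = { m, r }.
<params> ::= m contributes {m}.
Union: FIRST(<params>) = { m, r }.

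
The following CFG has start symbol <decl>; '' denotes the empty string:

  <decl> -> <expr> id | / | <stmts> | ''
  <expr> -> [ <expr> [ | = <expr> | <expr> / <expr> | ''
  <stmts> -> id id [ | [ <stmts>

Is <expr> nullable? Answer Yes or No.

Yes

<expr> has an ''-production, so <expr> ⇒ ''.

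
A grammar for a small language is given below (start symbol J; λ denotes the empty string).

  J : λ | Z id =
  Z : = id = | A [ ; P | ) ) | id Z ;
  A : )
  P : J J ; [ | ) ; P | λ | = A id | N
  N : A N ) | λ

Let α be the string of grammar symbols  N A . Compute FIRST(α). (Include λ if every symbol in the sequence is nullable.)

Add FIRST(N)\{λ} = { ) }; N is nullable, continue.
Add FIRST(A) = { ) }; A is not nullable, stop.

{ ) }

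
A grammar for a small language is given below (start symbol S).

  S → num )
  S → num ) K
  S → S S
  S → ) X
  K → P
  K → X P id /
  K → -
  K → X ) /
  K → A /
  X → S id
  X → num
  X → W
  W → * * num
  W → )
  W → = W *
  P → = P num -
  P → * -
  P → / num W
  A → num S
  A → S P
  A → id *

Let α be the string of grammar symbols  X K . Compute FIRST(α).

Add FIRST(X) = { ), *, =, num }; X is not nullable, stop.

{ ), *, =, num }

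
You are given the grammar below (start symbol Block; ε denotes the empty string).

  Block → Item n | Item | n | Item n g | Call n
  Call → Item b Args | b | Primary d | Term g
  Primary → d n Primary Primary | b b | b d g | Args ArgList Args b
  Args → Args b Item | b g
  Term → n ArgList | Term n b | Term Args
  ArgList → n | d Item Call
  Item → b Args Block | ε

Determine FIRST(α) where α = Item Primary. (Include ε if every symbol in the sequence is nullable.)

Add FIRST(Item)\{ε} = { b }; Item is nullable, continue.
Add FIRST(Primary) = { b, d }; Primary is not nullable, stop.

{ b, d }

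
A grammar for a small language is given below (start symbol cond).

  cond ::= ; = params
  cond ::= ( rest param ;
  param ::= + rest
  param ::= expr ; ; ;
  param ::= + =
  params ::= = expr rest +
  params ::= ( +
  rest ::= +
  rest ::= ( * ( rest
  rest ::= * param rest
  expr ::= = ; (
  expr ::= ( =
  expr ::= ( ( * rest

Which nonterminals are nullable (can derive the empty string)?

{ } (none)

No nonterminal has an empty production or an RHS whose symbols are all nullable.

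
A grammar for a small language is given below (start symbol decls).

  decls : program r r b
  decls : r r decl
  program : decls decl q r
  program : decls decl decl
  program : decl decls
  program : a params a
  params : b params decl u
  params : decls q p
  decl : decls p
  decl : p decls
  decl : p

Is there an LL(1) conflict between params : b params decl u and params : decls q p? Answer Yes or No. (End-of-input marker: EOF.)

No

FIRST(b params decl u) = { b } and FIRST(decls q p) = { a, p, r }.
The FIRST sets are disjoint and neither alternative is nullable — no conflict.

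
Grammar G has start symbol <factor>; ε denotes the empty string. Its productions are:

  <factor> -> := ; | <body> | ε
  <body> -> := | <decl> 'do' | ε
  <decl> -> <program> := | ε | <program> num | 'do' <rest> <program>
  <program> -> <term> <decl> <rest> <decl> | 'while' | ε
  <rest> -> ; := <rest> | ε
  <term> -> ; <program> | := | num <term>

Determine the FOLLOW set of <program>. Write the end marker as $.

{ 'do', 'while', :=, ;, num }

In <decl> -> <program> :=: add FIRST(:=) = { := }.
In <decl> -> <program> num: add FIRST(num) = { num }.
In <decl> -> 'do' <rest> <program>: <program> is at the end, add FOLLOW(<decl>) = { 'do', 'while', :=, ;, num }.
In <term> -> ; <program>: <program> is at the end, add FOLLOW(<term>) = { 'do', 'while', :=, ;, num }.
Union: FOLLOW(<program>) = { 'do', 'while', :=, ;, num }.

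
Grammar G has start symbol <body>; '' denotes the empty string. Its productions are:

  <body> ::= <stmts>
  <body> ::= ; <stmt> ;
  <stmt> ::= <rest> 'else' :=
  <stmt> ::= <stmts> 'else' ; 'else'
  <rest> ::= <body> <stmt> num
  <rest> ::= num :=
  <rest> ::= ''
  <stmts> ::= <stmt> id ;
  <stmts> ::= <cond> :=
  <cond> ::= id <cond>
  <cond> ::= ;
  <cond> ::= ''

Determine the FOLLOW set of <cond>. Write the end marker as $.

{ := }

In <stmts> ::= <cond> :=: add FIRST(:=) = { := }.
In <cond> ::= id <cond>: <cond> is at the end, add FOLLOW(<cond>) = { := }.
Union: FOLLOW(<cond>) = { := }.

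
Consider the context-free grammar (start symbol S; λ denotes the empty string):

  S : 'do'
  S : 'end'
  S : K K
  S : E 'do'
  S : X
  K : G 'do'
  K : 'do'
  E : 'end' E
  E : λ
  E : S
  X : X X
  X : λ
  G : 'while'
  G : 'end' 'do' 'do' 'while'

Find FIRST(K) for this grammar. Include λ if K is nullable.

{ 'do', 'end', 'while' }

From K : G 'do': add FIRST(G) = { 'end', 'while' }.
K : 'do' contributes {'do'}.
Union: FIRST(K) = { 'do', 'end', 'while' }.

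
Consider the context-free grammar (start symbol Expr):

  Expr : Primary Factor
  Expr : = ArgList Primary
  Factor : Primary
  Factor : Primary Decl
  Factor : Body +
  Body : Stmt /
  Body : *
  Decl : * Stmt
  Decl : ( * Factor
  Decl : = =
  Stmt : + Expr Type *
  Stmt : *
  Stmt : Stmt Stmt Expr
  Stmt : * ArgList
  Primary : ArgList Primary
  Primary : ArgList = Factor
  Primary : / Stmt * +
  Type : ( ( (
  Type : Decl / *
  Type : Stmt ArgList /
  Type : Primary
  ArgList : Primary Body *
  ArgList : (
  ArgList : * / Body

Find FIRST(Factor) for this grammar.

{ (, *, +, / }

From Factor : Primary: add FIRST(Primary) = { (, *, / }.
From Factor : Primary Decl: add FIRST(Primary) = { (, *, / }.
From Factor : Body +: add FIRST(Body) = { *, + }.
Union: FIRST(Factor) = { (, *, +, / }.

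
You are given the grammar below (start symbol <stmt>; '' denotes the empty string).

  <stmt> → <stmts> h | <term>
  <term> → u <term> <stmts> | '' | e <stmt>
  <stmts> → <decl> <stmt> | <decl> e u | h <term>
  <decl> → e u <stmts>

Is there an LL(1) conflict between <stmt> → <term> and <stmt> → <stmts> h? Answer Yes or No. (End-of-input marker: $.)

FIRST(<term>) = { e, u, '' } and FIRST(<stmts> h) = { e, h }.
Both contain e, so the two alternatives are not disjoint — LL(1) conflict.

Yes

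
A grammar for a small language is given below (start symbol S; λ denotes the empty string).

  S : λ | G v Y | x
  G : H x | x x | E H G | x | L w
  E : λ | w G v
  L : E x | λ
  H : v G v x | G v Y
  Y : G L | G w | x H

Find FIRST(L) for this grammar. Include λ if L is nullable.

From L : E x: E nullable, take FIRST(E) ∪ {x} = { w, x }.
L : λ contributes λ.
Union: FIRST(L) = { w, x, λ }.

{ w, x, λ }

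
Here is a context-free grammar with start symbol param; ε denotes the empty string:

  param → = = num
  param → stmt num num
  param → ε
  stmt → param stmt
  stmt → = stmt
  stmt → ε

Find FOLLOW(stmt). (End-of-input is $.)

In param → stmt num num: add FIRST(num num) = { num }.
In stmt → param stmt: stmt is at the end, add FOLLOW(stmt) = { num }.
In stmt → = stmt: stmt is at the end, add FOLLOW(stmt) = { num }.
Union: FOLLOW(stmt) = { num }.

{ num }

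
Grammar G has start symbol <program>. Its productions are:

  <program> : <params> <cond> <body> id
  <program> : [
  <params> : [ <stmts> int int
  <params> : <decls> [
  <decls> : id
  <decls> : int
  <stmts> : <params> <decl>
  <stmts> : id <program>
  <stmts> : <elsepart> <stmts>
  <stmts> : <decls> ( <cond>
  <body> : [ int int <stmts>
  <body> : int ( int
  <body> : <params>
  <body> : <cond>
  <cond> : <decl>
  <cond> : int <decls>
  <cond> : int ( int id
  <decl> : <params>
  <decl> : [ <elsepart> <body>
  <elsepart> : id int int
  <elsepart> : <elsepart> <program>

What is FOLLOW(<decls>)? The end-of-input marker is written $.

{ (, [, id, int }

In <params> : <decls> [: add FIRST([) = { [ }.
In <stmts> : <decls> ( <cond>: add FIRST(( <cond>) = { ( }.
In <cond> : int <decls>: <decls> is at the end, add FOLLOW(<cond>) = { [, id, int }.
Union: FOLLOW(<decls>) = { (, [, id, int }.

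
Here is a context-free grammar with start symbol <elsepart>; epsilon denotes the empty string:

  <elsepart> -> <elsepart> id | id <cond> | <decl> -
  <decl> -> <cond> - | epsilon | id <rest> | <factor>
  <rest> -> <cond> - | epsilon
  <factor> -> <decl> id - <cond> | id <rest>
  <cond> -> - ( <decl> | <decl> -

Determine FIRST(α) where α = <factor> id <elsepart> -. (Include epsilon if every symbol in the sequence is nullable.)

{ -, id }

Add FIRST(<factor>) = { -, id }; <factor> is not nullable, stop.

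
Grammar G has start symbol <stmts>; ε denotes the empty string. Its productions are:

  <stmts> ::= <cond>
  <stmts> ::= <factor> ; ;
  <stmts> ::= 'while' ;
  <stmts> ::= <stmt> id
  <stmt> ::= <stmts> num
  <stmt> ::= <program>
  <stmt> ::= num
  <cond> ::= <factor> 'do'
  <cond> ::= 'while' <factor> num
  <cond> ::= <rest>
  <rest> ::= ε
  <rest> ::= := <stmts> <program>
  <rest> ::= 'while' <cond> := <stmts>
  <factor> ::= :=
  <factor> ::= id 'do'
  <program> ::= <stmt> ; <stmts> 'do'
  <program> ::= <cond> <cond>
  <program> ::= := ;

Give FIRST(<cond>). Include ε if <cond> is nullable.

From <cond> ::= <factor> 'do': add FIRST(<factor>) = { :=, id }.
<cond> ::= 'while' <factor> num contributes {'while'}.
From <cond> ::= <rest>: add FIRST(<rest>) = { 'while', :=, ε } (including ε since <rest> is nullable).
Union: FIRST(<cond>) = { 'while', :=, id, ε }.

{ 'while', :=, id, ε }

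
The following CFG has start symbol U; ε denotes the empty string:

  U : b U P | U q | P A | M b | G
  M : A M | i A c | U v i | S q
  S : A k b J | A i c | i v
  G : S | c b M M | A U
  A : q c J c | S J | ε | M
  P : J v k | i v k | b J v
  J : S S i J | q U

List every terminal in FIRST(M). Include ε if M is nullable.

From M : A M: A nullable, take FIRST(A) ∪ FIRST(M) = { b, c, i, k, q }.
M : i A c contributes {i}.
From M : U v i: add FIRST(U) = { b, c, i, k, q }.
From M : S q: add FIRST(S) = { b, c, i, k, q }.
Union: FIRST(M) = { b, c, i, k, q }.

{ b, c, i, k, q }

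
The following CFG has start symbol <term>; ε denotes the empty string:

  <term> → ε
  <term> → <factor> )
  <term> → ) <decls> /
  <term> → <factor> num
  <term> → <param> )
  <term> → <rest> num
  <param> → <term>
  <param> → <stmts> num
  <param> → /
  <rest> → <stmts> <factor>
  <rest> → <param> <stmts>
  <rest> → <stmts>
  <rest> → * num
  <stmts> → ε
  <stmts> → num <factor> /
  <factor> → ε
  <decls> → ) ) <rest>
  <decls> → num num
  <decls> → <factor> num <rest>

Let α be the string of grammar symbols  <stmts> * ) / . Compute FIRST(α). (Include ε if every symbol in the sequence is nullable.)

{ *, num }

Add FIRST(<stmts>)\{ε} = { num }; <stmts> is nullable, continue.
* is a terminal; add {*} and stop.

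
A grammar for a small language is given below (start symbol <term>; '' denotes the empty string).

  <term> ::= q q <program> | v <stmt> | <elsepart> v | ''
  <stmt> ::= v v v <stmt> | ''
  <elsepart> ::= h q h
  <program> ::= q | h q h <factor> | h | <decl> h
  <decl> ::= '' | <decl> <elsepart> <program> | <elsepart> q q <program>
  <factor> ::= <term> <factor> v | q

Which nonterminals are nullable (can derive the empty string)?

{ <decl>, <stmt>, <term> }

Directly nullable (have an ''-production): <term>, <stmt>, <decl>.
No other nonterminal has a production whose RHS symbols are all nullable.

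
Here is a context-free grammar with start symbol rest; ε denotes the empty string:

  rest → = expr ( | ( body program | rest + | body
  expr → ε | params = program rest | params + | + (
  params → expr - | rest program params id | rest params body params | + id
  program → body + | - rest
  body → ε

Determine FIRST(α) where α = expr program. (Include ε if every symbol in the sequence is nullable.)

Add FIRST(expr)\{ε} = { (, +, -, = }; expr is nullable, continue.
Add FIRST(program) = { +, - }; program is not nullable, stop.

{ (, +, -, = }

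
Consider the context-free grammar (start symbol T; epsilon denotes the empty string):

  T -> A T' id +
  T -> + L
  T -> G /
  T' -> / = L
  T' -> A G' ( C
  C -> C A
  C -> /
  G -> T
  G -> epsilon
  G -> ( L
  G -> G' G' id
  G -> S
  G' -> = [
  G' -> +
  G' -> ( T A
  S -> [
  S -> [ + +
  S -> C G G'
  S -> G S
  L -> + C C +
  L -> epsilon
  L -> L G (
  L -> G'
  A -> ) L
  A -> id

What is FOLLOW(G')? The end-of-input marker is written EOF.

In T' -> A G' ( C: add FIRST(( C) = { ( }.
In G -> G' G' id: add FIRST(G' id) = { (, +, = }.
In G -> G' G' id: add FIRST(id) = { id }.
In S -> C G G': G' is at the end, add FOLLOW(S) = { (, ), +, /, =, [, id }.
In L -> G': G' is at the end, add FOLLOW(L) = { EOF, (, ), +, /, =, [, id }.
Union: FOLLOW(G') = { EOF, (, ), +, /, =, [, id }.

{ EOF, (, ), +, /, =, [, id }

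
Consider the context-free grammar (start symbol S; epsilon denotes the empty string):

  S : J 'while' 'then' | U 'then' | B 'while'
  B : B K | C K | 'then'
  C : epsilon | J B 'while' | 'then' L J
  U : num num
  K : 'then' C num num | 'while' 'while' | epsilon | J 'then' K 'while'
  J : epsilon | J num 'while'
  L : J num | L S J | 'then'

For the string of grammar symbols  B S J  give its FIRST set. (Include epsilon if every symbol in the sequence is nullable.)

{ 'then', 'while', num }

Add FIRST(B)\{epsilon} = { 'then', 'while', num }; B is nullable, continue.
Add FIRST(S) = { 'then', 'while', num }; S is not nullable, stop.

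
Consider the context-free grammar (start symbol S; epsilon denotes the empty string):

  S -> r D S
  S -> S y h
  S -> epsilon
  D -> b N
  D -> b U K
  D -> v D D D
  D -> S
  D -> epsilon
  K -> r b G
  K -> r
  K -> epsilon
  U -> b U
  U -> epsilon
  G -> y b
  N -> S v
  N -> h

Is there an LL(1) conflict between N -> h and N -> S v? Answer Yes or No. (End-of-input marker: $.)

FIRST(h) = { h } and FIRST(S v) = { r, v, y }.
The FIRST sets are disjoint and neither alternative is nullable — no conflict.

No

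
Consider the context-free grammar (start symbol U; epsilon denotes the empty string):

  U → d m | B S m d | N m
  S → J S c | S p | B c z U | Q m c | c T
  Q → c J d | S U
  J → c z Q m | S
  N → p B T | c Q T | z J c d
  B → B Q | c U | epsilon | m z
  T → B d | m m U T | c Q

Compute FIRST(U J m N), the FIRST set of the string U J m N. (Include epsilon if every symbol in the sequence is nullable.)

{ c, d, m, p, z }

Add FIRST(U) = { c, d, m, p, z }; U is not nullable, stop.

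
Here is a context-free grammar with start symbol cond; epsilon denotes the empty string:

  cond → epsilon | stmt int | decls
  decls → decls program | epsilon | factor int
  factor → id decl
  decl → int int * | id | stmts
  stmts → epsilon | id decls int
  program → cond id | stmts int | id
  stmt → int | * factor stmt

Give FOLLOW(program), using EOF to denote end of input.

{ EOF, *, id, int }

In decls → decls program: program is at the end, add FOLLOW(decls) = { EOF, *, id, int }.
Union: FOLLOW(program) = { EOF, *, id, int }.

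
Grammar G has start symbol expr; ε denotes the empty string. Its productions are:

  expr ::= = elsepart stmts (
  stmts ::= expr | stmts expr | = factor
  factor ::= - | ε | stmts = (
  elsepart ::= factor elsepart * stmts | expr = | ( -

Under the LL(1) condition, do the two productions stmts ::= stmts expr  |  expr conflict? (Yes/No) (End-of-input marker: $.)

FIRST(stmts expr) = { = } and FIRST(expr) = { = }.
Both contain =, so the two alternatives are not disjoint — LL(1) conflict.

Yes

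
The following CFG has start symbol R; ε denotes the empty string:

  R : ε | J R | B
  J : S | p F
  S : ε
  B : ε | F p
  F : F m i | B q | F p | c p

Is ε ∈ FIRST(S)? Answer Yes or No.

S has an ε-production, so S ⇒ ε.

Yes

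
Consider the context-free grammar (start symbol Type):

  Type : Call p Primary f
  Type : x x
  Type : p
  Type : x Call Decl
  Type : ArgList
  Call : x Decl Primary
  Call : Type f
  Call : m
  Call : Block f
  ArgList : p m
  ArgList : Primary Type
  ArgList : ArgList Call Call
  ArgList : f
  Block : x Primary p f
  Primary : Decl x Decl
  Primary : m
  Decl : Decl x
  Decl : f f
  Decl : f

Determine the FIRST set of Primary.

From Primary : Decl x Decl: add FIRST(Decl) = { f }.
Primary : m contributes {m}.
Union: FIRST(Primary) = { f, m }.

{ f, m }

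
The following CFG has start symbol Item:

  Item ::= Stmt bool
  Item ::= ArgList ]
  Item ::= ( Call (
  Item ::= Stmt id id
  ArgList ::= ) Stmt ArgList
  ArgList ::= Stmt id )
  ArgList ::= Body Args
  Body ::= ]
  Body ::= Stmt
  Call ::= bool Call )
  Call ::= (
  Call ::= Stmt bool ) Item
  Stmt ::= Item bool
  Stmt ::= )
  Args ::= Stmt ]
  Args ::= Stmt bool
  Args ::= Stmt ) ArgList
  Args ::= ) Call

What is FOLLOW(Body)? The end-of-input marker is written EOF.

In ArgList ::= Body Args: add FIRST(Args) = { (, ), ] }.
Union: FOLLOW(Body) = { (, ), ] }.

{ (, ), ] }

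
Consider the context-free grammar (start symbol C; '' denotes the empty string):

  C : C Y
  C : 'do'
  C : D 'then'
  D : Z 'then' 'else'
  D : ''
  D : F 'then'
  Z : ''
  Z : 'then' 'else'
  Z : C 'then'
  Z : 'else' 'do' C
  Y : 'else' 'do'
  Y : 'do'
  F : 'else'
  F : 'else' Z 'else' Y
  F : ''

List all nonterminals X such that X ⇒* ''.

Directly nullable (have an ''-production): D, Z, F.
No other nonterminal has a production whose RHS symbols are all nullable.

{ D, F, Z }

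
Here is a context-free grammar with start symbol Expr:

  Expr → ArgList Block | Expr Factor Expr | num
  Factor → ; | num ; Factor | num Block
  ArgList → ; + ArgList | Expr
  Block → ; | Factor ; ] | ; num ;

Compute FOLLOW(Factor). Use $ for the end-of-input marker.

{ ;, num }

In Expr → Expr Factor Expr: add FIRST(Expr) = { ;, num }.
In Factor → num ; Factor: Factor is at the end, add FOLLOW(Factor) = { ;, num }.
In Block → Factor ; ]: add FIRST(; ]) = { ; }.
Union: FOLLOW(Factor) = { ;, num }.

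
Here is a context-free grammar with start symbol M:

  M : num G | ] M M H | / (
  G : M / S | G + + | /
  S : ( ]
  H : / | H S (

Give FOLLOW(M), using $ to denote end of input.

M is the start symbol, so $ ∈ FOLLOW(M).
In M : ] M M H: add FIRST(M H) = { /, ], num }.
In M : ] M M H: add FIRST(H) = { / }.
In G : M / S: add FIRST(/ S) = { / }.
Union: FOLLOW(M) = { $, /, ], num }.

{ $, /, ], num }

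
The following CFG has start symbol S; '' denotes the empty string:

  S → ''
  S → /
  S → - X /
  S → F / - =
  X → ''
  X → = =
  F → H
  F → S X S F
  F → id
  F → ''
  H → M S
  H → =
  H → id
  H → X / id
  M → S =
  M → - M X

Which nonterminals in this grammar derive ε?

Directly nullable (have an ''-production): S, X, F.
No other nonterminal has a production whose RHS symbols are all nullable.

{ F, S, X }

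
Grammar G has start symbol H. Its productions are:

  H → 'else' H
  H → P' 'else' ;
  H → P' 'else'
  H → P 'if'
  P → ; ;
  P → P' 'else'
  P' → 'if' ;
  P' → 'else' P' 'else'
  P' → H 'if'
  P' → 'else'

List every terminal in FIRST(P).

P → ; ; contributes {;}.
From P → P' 'else': add FIRST(P') = { 'else', 'if', ; }.
Union: FIRST(P) = { 'else', 'if', ; }.

{ 'else', 'if', ; }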